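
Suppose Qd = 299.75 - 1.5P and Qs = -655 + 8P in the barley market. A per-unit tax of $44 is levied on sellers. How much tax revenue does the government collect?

Pre-tax equilibrium: P* = 100.5, Q* = 149.
Tax on sellers shifts supply to Qs = -655 + 8(P − 44) = -1007 + 8P.
299.75 - 1.5P = -1007 + 8P gives buyer price Pb = 5227/38; sellers receive Ps = 5227/38 − 44 = 3555/38.
New quantity: Q = 299.75 − 1.5(5227/38) = 1775/19.
Revenue = 44 × 1775/19 = 78100/19.

Tax revenue = 78100/19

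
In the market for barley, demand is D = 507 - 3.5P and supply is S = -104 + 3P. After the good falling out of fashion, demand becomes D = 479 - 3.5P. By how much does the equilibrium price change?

Original equilibrium: P* = 94, Q* = 178.
New equilibrium: 479 - 3.5P = -104 + 3P, so 583 = 6.5P and P' = 1166/13; Q' = 479 − 3.5(1166/13) = 2146/13.
Change in price: 1166/13 − 94 = -56/13.

ΔP = -56/13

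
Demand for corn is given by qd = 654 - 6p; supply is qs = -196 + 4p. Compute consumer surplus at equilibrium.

Equilibrium: 654 - 6p = -196 + 4p gives p* = 85, q* = 144.
Demand choke price (qd = 0): p = 109.
CS = ½(109 − 85)(144) = 1728.

Consumer surplus = 1728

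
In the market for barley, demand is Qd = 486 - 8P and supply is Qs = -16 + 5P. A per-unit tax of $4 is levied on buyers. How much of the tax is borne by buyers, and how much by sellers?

Pre-tax equilibrium: P* = 502/13, Q* = 2302/13.
Tax on buyers shifts demand to Qd = 486 − 8(P + 4) = 454 - 8P.
454 - 8P = -16 + 5P gives seller price Ps = 470/13; buyers pay Pb = 470/13 + 4 = 522/13.
New quantity: Q = 486 − 8(522/13) = 2142/13.
Buyer burden = 522/13 − 502/13 = 20/13; seller burden = 502/13 − 470/13 = 32/13.

Buyers bear 20/13, sellers bear 32/13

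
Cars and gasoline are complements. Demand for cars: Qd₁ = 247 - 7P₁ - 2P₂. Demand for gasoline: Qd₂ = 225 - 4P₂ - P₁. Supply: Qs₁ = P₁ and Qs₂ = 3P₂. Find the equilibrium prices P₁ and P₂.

P₁ = 1279/54, P₂ = 1553/54

Market 1: 247 - 7P₁ - 2P₂ = P₁ → 8P₁ + 2P₂ = 247.
Market 2: 7P₂ + P₁ = 225.
Eliminating P₂: 7×(1) − 2×(2) gives 54P₁ = 1279, so P₁ = 1279/54.
Back-substitute into (2): P₂ = (225 − 1×1279/54) / 7 = 1553/54.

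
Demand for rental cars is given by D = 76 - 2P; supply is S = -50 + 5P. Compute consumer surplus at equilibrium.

Consumer surplus = 400

Equilibrium: 76 - 2P = -50 + 5P gives P* = 18, Q* = 40.
Demand choke price (D = 0): P = 38.
CS = ½(38 − 18)(40) = 400.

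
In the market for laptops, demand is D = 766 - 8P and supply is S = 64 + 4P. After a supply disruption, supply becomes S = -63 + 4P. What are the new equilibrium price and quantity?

P' = 829/12, Q' = 640/3

Original equilibrium: P* = 58.5, Q* = 298.
New equilibrium: 766 - 8P = -63 + 4P, so 829 = 12P and P' = 829/12; Q' = 766 − 8(829/12) = 640/3.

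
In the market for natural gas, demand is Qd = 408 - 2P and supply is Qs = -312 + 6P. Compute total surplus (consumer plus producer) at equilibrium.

Equilibrium: 408 - 2P = -312 + 6P gives P* = 90, Q* = 228.
Demand choke price: P = 204; supply starts at P = 52.
CS = ½(204 − 90)(228) = 12996; PS = ½(90 − 52)(228) = 4332.

Total surplus = 17328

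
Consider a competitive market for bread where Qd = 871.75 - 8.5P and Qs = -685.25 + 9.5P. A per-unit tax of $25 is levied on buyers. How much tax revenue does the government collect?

Pre-tax equilibrium: P* = 86.5, Q* = 136.5.
Tax on buyers shifts demand to Qd = 871.75 − 8.5(P + 25) = 659.25 - 8.5P.
659.25 - 8.5P = -685.25 + 9.5P gives seller price Ps = 2689/36; buyers pay Pb = 2689/36 + 25 = 3589/36.
New quantity: Q = 871.75 − 8.5(3589/36) = 1753/72.
Revenue = 25 × 1753/72 = 43825/72.

Tax revenue = 43825/72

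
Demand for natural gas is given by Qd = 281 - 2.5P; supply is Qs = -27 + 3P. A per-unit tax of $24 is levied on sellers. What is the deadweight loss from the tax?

Pre-tax equilibrium: P* = 56, Q* = 141.
Tax on sellers shifts supply to Qs = -27 + 3(P − 24) = -99 + 3P.
281 - 2.5P = -99 + 3P gives buyer price Pb = 760/11; sellers receive Ps = 760/11 − 24 = 496/11.
New quantity: Q = 281 − 2.5(760/11) = 1191/11.
DWL = ½ × 24 × (141 − 1191/11) = 4320/11.

Deadweight loss = 4320/11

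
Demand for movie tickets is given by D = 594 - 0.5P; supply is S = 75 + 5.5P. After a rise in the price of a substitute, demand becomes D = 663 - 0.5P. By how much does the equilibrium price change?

Original equilibrium: P* = 86.5, Q* = 550.75.
New equilibrium: 663 - 0.5P = 75 + 5.5P, so 588 = 6P and P' = 98; Q' = 663 − 0.5(98) = 614.
Change in price: 98 − 86.5 = 11.5.

ΔP = 11.5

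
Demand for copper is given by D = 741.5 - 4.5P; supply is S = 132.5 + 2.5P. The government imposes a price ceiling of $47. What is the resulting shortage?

Equilibrium price would be P* = 87, so the ceiling at 47 binds.
At P = 47: D = 741.5 − 4.5(47) = 530, S = 132.5 + 2.5(47) = 250.
Shortage = 530 − 250 = 280.

Shortage = 280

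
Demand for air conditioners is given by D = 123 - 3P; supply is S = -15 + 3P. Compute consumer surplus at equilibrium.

Equilibrium: 123 - 3P = -15 + 3P gives P* = 23, Q* = 54.
Demand choke price (D = 0): P = 41.
CS = ½(41 − 23)(54) = 486.

Consumer surplus = 486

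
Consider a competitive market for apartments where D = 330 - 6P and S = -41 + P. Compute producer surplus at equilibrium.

Producer surplus = 72

Equilibrium: 330 - 6P = -41 + P gives P* = 53, Q* = 12.
Supply starts at P = 41 (where S = 0).
PS = ½(53 − 41)(12) = 72.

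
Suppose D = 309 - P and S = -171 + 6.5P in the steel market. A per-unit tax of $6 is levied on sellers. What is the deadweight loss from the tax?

Deadweight loss = 15.6

Pre-tax equilibrium: P* = 64, Q* = 245.
Tax on sellers shifts supply to S = -171 + 6.5(P − 6) = -210 + 6.5P.
309 - P = -210 + 6.5P gives buyer price Pb = 69.2; sellers receive Ps = 69.2 − 6 = 63.2.
New quantity: Q = 309 − 1(69.2) = 239.8.
DWL = ½ × 6 × (245 − 239.8) = 15.6.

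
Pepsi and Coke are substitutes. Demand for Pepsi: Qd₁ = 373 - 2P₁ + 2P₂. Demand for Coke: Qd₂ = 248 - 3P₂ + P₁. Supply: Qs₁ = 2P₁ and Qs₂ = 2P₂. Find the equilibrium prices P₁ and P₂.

Market 1: 373 - 2P₁ + 2P₂ = 2P₁ → 4P₁ - 2P₂ = 373.
Market 2: 5P₂ - P₁ = 248.
Eliminating P₂: 5×(1) + 2×(2) gives 18P₁ = 2361, so P₁ = 787/6.
Back-substitute into (2): P₂ = (248 + 1×787/6) / 5 = 455/6.

P₁ = 787/6, P₂ = 455/6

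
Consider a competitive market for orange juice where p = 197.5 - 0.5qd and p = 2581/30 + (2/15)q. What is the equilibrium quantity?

q* = 176

Set the two price expressions equal: 197.5 - 0.5q = 2581/30 + (2/15)q.
1672/15 = (19/30)q, so q* = 176.
p* = 197.5 − (0.5)(176) = 109.5.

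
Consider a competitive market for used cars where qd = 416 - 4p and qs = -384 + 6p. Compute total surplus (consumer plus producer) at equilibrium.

Equilibrium: 416 - 4p = -384 + 6p gives p* = 80, q* = 96.
Demand choke price: p = 104; supply starts at p = 64.
CS = ½(104 − 80)(96) = 1152; PS = ½(80 − 64)(96) = 768.

Total surplus = 1920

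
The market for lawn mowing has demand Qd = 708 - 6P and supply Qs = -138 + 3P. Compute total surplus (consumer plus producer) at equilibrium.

Total surplus = 5184

Equilibrium: 708 - 6P = -138 + 3P gives P* = 94, Q* = 144.
Demand choke price: P = 118; supply starts at P = 46.
CS = ½(118 − 94)(144) = 1728; PS = ½(94 − 46)(144) = 3456.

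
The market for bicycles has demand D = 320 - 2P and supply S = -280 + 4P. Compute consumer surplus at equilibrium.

Equilibrium: 320 - 2P = -280 + 4P gives P* = 100, Q* = 120.
Demand choke price (D = 0): P = 160.
CS = ½(160 − 100)(120) = 3600.

Consumer surplus = 3600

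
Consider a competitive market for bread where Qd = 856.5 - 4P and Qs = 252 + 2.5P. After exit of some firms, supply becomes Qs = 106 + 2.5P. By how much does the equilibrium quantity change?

Original equilibrium: P* = 93, Q* = 484.5.
New equilibrium: 856.5 - 4P = 106 + 2.5P, so 750.5 = 6.5P and P' = 1501/13; Q' = 856.5 − 4(1501/13) = 10261/26.
Change in quantity: 10261/26 − 484.5 = -1168/13.

ΔQ = -1168/13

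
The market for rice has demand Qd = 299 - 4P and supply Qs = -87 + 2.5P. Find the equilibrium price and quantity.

Set Qd = Qs: 299 - 4P = -87 + 2.5P.
386 = 6.5P, so P* = 772/13.
Q* = 299 − 4(772/13) = 799/13.

P* = 772/13, Q* = 799/13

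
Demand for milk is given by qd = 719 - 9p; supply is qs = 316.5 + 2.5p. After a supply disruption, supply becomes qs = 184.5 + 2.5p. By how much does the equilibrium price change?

Δp = 264/23

Original equilibrium: p* = 35, q* = 404.
New equilibrium: 719 - 9p = 184.5 + 2.5p, so 534.5 = 11.5p and p' = 1069/23; q' = 719 − 9(1069/23) = 6916/23.
Change in price: 1069/23 − 35 = 264/23.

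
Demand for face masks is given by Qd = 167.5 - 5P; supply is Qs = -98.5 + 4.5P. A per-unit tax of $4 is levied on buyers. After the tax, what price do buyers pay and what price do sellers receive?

Pre-tax equilibrium: P* = 28, Q* = 27.5.
Tax on buyers shifts demand to Qd = 167.5 − 5(P + 4) = 147.5 - 5P.
147.5 - 5P = -98.5 + 4.5P gives seller price Ps = 492/19; buyers pay Pb = 492/19 + 4 = 568/19.
New quantity: Q = 167.5 − 5(568/19) = 685/38.

Buyers pay 568/19, sellers receive 492/19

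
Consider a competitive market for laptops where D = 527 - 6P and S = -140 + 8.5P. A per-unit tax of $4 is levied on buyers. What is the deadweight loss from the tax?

Deadweight loss = 816/29

Pre-tax equilibrium: P* = 46, Q* = 251.
Tax on buyers shifts demand to D = 527 − 6(P + 4) = 503 - 6P.
503 - 6P = -140 + 8.5P gives seller price Ps = 1286/29; buyers pay Pb = 1286/29 + 4 = 1402/29.
New quantity: Q = 527 − 6(1402/29) = 6871/29.
DWL = ½ × 4 × (251 − 6871/29) = 816/29.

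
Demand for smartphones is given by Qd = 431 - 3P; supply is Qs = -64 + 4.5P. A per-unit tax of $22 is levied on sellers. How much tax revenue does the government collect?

Pre-tax equilibrium: P* = 66, Q* = 233.
Tax on sellers shifts supply to Qs = -64 + 4.5(P − 22) = -163 + 4.5P.
431 - 3P = -163 + 4.5P gives buyer price Pb = 79.2; sellers receive Ps = 79.2 − 22 = 57.2.
New quantity: Q = 431 − 3(79.2) = 193.4.
Revenue = 22 × 193.4 = 4254.8.

Tax revenue = 4254.8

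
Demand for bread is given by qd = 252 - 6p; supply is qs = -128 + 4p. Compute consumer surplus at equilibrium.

Consumer surplus = 48

Equilibrium: 252 - 6p = -128 + 4p gives p* = 38, q* = 24.
Demand choke price (qd = 0): p = 42.
CS = ½(42 − 38)(24) = 48.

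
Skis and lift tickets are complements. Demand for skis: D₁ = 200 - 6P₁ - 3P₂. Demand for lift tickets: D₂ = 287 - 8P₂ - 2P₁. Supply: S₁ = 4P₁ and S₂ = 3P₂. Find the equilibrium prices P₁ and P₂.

Market 1: 200 - 6P₁ - 3P₂ = 4P₁ → 10P₁ + 3P₂ = 200.
Market 2: 11P₂ + 2P₁ = 287.
Eliminating P₂: 11×(1) − 3×(2) gives 104P₁ = 1339, so P₁ = 12.875.
Back-substitute into (2): P₂ = (287 − 2×12.875) / 11 = 23.75.

P₁ = 12.875, P₂ = 23.75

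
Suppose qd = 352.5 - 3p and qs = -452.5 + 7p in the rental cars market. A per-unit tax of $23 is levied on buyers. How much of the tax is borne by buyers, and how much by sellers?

Pre-tax equilibrium: p* = 80.5, q* = 111.
Tax on buyers shifts demand to qd = 352.5 − 3(p + 23) = 283.5 - 3p.
283.5 - 3p = -452.5 + 7p gives seller price ps = 73.6; buyers pay pb = 73.6 + 23 = 96.6.
New quantity: q = 352.5 − 3(96.6) = 62.7.
Buyer burden = 96.6 − 80.5 = 16.1; seller burden = 80.5 − 73.6 = 6.9.

Buyers bear $16.1, sellers bear $6.9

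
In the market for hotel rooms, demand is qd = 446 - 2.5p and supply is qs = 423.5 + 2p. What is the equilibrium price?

p* = 5

Set qd = qs: 446 - 2.5p = 423.5 + 2p.
22.5 = 4.5p, so p* = 5.
q* = 446 − 2.5(5) = 433.5.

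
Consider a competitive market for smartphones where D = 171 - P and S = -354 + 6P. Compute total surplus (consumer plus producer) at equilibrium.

Total surplus = 5376

Equilibrium: 171 - P = -354 + 6P gives P* = 75, Q* = 96.
Demand choke price: P = 171; supply starts at P = 59.
CS = ½(171 − 75)(96) = 4608; PS = ½(75 − 59)(96) = 768.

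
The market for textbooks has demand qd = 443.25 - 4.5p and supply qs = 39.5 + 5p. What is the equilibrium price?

p* = 42.5

Set qd = qs: 443.25 - 4.5p = 39.5 + 5p.
403.75 = 9.5p, so p* = 42.5.
q* = 443.25 − 4.5(42.5) = 252.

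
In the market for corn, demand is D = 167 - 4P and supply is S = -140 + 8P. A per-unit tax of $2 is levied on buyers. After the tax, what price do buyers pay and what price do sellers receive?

Buyers pay 323/12, sellers receive 299/12

Pre-tax equilibrium: P* = 307/12, Q* = 194/3.
Tax on buyers shifts demand to D = 167 − 4(P + 2) = 159 - 4P.
159 - 4P = -140 + 8P gives seller price Ps = 299/12; buyers pay Pb = 299/12 + 2 = 323/12.
New quantity: Q = 167 − 4(323/12) = 178/3.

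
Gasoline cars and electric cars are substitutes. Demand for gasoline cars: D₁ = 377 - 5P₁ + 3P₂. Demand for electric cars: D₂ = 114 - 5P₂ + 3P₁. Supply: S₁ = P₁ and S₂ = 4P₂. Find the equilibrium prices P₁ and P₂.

Market 1: 377 - 5P₁ + 3P₂ = P₁ → 6P₁ - 3P₂ = 377.
Market 2: 9P₂ - 3P₁ = 114.
Eliminating P₂: 9×(1) + 3×(2) gives 45P₁ = 3735, so P₁ = 83.
Back-substitute into (2): P₂ = (114 + 3×83) / 9 = 121/3.

P₁ = 83, P₂ = 121/3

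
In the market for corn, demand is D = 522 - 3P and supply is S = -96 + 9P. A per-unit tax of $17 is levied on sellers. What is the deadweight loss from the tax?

Pre-tax equilibrium: P* = 51.5, Q* = 367.5.
Tax on sellers shifts supply to S = -96 + 9(P − 17) = -249 + 9P.
522 - 3P = -249 + 9P gives buyer price Pb = 64.25; sellers receive Ps = 64.25 − 17 = 47.25.
New quantity: Q = 522 − 3(64.25) = 329.25.
DWL = ½ × 17 × (367.5 − 329.25) = 325.125.

Deadweight loss = 325.125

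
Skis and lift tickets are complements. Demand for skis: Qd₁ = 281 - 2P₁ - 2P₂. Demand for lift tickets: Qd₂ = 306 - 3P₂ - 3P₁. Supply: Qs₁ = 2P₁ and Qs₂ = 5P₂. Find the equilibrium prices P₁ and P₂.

Market 1: 281 - 2P₁ - 2P₂ = 2P₁ → 4P₁ + 2P₂ = 281.
Market 2: 8P₂ + 3P₁ = 306.
Eliminating P₂: 8×(1) − 2×(2) gives 26P₁ = 1636, so P₁ = 818/13.
Back-substitute into (2): P₂ = (306 − 3×818/13) / 8 = 381/26.

P₁ = 818/13, P₂ = 381/26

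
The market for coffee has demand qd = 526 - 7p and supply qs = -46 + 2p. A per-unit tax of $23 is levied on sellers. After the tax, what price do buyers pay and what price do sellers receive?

Buyers pay 206/3, sellers receive 137/3

Pre-tax equilibrium: p* = 572/9, q* = 730/9.
Tax on sellers shifts supply to qs = -46 + 2(p − 23) = -92 + 2p.
526 - 7p = -92 + 2p gives buyer price pb = 206/3; sellers receive ps = 206/3 − 23 = 137/3.
New quantity: q = 526 − 7(206/3) = 136/3.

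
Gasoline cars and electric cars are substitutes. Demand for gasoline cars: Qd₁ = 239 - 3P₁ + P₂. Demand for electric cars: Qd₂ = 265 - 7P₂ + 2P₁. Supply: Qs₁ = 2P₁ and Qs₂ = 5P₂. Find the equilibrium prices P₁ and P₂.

P₁ = 3133/58, P₂ = 1803/58

Market 1: 239 - 3P₁ + P₂ = 2P₁ → 5P₁ - P₂ = 239.
Market 2: 12P₂ - 2P₁ = 265.
Eliminating P₂: 12×(1) + 1×(2) gives 58P₁ = 3133, so P₁ = 3133/58.
Back-substitute into (2): P₂ = (265 + 2×3133/58) / 12 = 1803/58.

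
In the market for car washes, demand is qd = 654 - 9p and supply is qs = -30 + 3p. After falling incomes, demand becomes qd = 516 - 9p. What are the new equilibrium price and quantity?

p' = 45.5, q' = 106.5

Original equilibrium: p* = 57, q* = 141.
New equilibrium: 516 - 9p = -30 + 3p, so 546 = 12p and p' = 45.5; q' = 516 − 9(45.5) = 106.5.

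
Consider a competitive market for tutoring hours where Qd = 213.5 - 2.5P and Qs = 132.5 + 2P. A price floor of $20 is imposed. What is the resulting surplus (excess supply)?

Equilibrium price would be P* = 18, so the floor at 20 binds.
At P = 20: Qd = 163.5, Qs = 172.5.
Surplus = 172.5 − 163.5 = 9.

Surplus = 9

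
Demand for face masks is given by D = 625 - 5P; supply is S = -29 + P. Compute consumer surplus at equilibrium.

Equilibrium: 625 - 5P = -29 + P gives P* = 109, Q* = 80.
Demand choke price (D = 0): P = 125.
CS = ½(125 − 109)(80) = 640.

Consumer surplus = 640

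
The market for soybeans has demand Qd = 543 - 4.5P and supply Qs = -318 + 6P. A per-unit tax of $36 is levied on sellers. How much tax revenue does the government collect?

Pre-tax equilibrium: P* = 82, Q* = 174.
Tax on sellers shifts supply to Qs = -318 + 6(P − 36) = -534 + 6P.
543 - 4.5P = -534 + 6P gives buyer price Pb = 718/7; sellers receive Ps = 718/7 − 36 = 466/7.
New quantity: Q = 543 − 4.5(718/7) = 570/7.
Revenue = 36 × 570/7 = 20520/7.

Tax revenue = 20520/7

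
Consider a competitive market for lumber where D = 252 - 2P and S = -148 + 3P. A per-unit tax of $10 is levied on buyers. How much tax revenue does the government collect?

Tax revenue = 800

Pre-tax equilibrium: P* = 80, Q* = 92.
Tax on buyers shifts demand to D = 252 − 2(P + 10) = 232 - 2P.
232 - 2P = -148 + 3P gives seller price Ps = 76; buyers pay Pb = 76 + 10 = 86.
New quantity: Q = 252 − 2(86) = 80.
Revenue = 10 × 80 = 800.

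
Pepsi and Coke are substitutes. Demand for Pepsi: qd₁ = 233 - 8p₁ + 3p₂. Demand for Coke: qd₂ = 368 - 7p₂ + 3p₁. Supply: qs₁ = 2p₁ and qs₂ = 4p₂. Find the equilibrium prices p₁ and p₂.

p₁ = 3667/101, p₂ = 4379/101

Market 1: 233 - 8p₁ + 3p₂ = 2p₁ → 10p₁ - 3p₂ = 233.
Market 2: 11p₂ - 3p₁ = 368.
Eliminating p₂: 11×(1) + 3×(2) gives 101p₁ = 3667, so p₁ = 3667/101.
Back-substitute into (2): p₂ = (368 + 3×3667/101) / 11 = 4379/101.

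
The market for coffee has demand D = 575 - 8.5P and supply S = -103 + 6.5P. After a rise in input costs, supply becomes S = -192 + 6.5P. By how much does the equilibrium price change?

Original equilibrium: P* = 45.2, Q* = 190.8.
New equilibrium: 575 - 8.5P = -192 + 6.5P, so 767 = 15P and P' = 767/15; Q' = 575 − 8.5(767/15) = 4211/30.
Change in price: 767/15 − 45.2 = 89/15.

ΔP = 89/15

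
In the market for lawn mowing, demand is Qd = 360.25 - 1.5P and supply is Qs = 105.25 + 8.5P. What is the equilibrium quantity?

Q* = 322

Set Qd = Qs: 360.25 - 1.5P = 105.25 + 8.5P.
255 = 10P, so P* = 25.5.
Q* = 360.25 − 1.5(25.5) = 322.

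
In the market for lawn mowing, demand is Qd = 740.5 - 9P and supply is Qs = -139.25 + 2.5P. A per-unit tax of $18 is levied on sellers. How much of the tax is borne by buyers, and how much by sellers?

Pre-tax equilibrium: P* = 76.5, Q* = 52.
Tax on sellers shifts supply to Qs = -139.25 + 2.5(P − 18) = -184.25 + 2.5P.
740.5 - 9P = -184.25 + 2.5P gives buyer price Pb = 3699/46; sellers receive Ps = 3699/46 − 18 = 2871/46.
New quantity: Q = 740.5 − 9(3699/46) = 386/23.
Buyer burden = 3699/46 − 76.5 = 90/23; seller burden = 76.5 − 2871/46 = 324/23.

Buyers bear 90/23, sellers bear 324/23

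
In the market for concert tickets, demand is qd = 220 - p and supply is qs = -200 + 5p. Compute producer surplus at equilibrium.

Equilibrium: 220 - p = -200 + 5p gives p* = 70, q* = 150.
Supply starts at p = 40 (where qs = 0).
PS = ½(70 − 40)(150) = 2250.

Producer surplus = 2250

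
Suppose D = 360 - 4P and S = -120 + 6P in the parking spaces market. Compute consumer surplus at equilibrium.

Equilibrium: 360 - 4P = -120 + 6P gives P* = 48, Q* = 168.
Demand choke price (D = 0): P = 90.
CS = ½(90 − 48)(168) = 3528.

Consumer surplus = 3528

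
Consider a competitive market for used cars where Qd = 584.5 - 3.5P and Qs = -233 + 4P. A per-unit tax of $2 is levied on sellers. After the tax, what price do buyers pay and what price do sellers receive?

Buyers pay 1651/15, sellers receive 1621/15

Pre-tax equilibrium: P* = 109, Q* = 203.
Tax on sellers shifts supply to Qs = -233 + 4(P − 2) = -241 + 4P.
584.5 - 3.5P = -241 + 4P gives buyer price Pb = 1651/15; sellers receive Ps = 1651/15 − 2 = 1621/15.
New quantity: Q = 584.5 − 3.5(1651/15) = 2989/15.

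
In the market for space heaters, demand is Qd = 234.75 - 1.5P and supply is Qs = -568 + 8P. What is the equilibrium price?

P* = 84.5

Set Qd = Qs: 234.75 - 1.5P = -568 + 8P.
802.75 = 9.5P, so P* = 84.5.
Q* = 234.75 − 1.5(84.5) = 108.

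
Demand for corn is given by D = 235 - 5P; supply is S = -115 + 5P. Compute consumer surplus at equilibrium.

Equilibrium: 235 - 5P = -115 + 5P gives P* = 35, Q* = 60.
Demand choke price (D = 0): P = 47.
CS = ½(47 − 35)(60) = 360.

Consumer surplus = 360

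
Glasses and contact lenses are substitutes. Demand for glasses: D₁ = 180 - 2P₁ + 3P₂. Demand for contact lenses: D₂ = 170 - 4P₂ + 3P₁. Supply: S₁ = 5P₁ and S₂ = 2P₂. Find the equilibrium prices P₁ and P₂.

P₁ = 530/11, P₂ = 1730/33

Market 1: 180 - 2P₁ + 3P₂ = 5P₁ → 7P₁ - 3P₂ = 180.
Market 2: 6P₂ - 3P₁ = 170.
Eliminating P₂: 6×(1) + 3×(2) gives 33P₁ = 1590, so P₁ = 530/11.
Back-substitute into (2): P₂ = (170 + 3×530/11) / 6 = 1730/33.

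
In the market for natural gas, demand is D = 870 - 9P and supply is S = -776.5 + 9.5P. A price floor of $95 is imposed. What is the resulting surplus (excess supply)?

Surplus = 111

Equilibrium price would be P* = 89, so the floor at 95 binds.
At P = 95: D = 15, S = 126.
Surplus = 126 − 15 = 111.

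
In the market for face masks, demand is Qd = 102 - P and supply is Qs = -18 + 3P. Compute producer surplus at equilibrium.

Producer surplus = 864

Equilibrium: 102 - P = -18 + 3P gives P* = 30, Q* = 72.
Supply starts at P = 6 (where Qs = 0).
PS = ½(30 − 6)(72) = 864.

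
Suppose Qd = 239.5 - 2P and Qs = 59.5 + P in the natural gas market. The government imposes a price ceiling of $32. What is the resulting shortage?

Equilibrium price would be P* = 60, so the ceiling at 32 binds.
At P = 32: Qd = 239.5 − 2(32) = 175.5, Qs = 59.5 + 1(32) = 91.5.
Shortage = 175.5 − 91.5 = 84.

Shortage = 84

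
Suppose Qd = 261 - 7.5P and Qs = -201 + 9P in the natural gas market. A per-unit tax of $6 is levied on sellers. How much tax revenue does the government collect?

Pre-tax equilibrium: P* = 28, Q* = 51.
Tax on sellers shifts supply to Qs = -201 + 9(P − 6) = -255 + 9P.
261 - 7.5P = -255 + 9P gives buyer price Pb = 344/11; sellers receive Ps = 344/11 − 6 = 278/11.
New quantity: Q = 261 − 7.5(344/11) = 291/11.
Revenue = 6 × 291/11 = 1746/11.

Tax revenue = 1746/11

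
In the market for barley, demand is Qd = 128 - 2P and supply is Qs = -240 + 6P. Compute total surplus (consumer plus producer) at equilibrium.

Equilibrium: 128 - 2P = -240 + 6P gives P* = 46, Q* = 36.
Demand choke price: P = 64; supply starts at P = 40.
CS = ½(64 − 46)(36) = 324; PS = ½(46 − 40)(36) = 108.

Total surplus = 432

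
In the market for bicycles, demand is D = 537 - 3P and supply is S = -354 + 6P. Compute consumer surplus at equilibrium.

Consumer surplus = 9600

Equilibrium: 537 - 3P = -354 + 6P gives P* = 99, Q* = 240.
Demand choke price (D = 0): P = 179.
CS = ½(179 − 99)(240) = 9600.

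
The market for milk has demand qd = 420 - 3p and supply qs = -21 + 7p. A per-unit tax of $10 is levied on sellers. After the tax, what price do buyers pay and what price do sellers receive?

Pre-tax equilibrium: p* = 44.1, q* = 287.7.
Tax on sellers shifts supply to qs = -21 + 7(p − 10) = -91 + 7p.
420 - 3p = -91 + 7p gives buyer price pb = 51.1; sellers receive ps = 51.1 − 10 = 41.1.
New quantity: q = 420 − 3(51.1) = 266.7.

Buyers pay $51.1, sellers receive $41.1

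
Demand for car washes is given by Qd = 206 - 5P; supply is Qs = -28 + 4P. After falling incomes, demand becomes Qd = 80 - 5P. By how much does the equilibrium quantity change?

Original equilibrium: P* = 26, Q* = 76.
New equilibrium: 80 - 5P = -28 + 4P, so 108 = 9P and P' = 12; Q' = 80 − 5(12) = 20.
Change in quantity: 20 − 76 = -56.

ΔQ = -56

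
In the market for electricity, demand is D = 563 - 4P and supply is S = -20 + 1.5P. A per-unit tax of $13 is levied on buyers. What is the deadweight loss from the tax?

Pre-tax equilibrium: P* = 106, Q* = 139.
Tax on buyers shifts demand to D = 563 − 4(P + 13) = 511 - 4P.
511 - 4P = -20 + 1.5P gives seller price Ps = 1062/11; buyers pay Pb = 1062/11 + 13 = 1205/11.
New quantity: Q = 563 − 4(1205/11) = 1373/11.
DWL = ½ × 13 × (139 − 1373/11) = 1014/11.

Deadweight loss = 1014/11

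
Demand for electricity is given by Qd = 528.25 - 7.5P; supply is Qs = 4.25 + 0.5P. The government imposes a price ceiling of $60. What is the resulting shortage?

Shortage = 44

Equilibrium price would be P* = 65.5, so the ceiling at 60 binds.
At P = 60: Qd = 528.25 − 7.5(60) = 78.25, Qs = 4.25 + 0.5(60) = 34.25.
Shortage = 78.25 − 34.25 = 44.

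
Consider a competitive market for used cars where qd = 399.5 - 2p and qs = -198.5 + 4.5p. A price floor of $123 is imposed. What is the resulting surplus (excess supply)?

Equilibrium price would be p* = 92, so the floor at 123 binds.
At p = 123: qd = 153.5, qs = 355.
Surplus = 355 − 153.5 = 201.5.

Surplus = 201.5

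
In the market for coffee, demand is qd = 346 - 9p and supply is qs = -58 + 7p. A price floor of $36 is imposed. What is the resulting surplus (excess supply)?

Equilibrium price would be p* = 25.25, so the floor at 36 binds.
At p = 36: qd = 22, qs = 194.
Surplus = 194 − 22 = 172.

Surplus = 172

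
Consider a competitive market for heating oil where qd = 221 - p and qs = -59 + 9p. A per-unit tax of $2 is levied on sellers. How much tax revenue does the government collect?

Pre-tax equilibrium: p* = 28, q* = 193.
Tax on sellers shifts supply to qs = -59 + 9(p − 2) = -77 + 9p.
221 - p = -77 + 9p gives buyer price pb = 29.8; sellers receive ps = 29.8 − 2 = 27.8.
New quantity: q = 221 − 1(29.8) = 191.2.
Revenue = 2 × 191.2 = 382.4.

Tax revenue = 382.4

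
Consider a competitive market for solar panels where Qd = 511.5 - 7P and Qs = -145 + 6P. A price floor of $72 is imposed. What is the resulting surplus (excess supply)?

Surplus = 279.5

Equilibrium price would be P* = 50.5, so the floor at 72 binds.
At P = 72: Qd = 7.5, Qs = 287.
Surplus = 287 − 7.5 = 279.5.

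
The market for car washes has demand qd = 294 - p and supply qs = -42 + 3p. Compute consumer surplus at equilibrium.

Consumer surplus = 22050

Equilibrium: 294 - p = -42 + 3p gives p* = 84, q* = 210.
Demand choke price (qd = 0): p = 294.
CS = ½(294 − 84)(210) = 22050.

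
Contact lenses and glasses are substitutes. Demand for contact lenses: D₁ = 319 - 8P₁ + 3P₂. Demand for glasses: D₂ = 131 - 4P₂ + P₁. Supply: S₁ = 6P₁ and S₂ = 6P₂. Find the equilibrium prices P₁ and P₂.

Market 1: 319 - 8P₁ + 3P₂ = 6P₁ → 14P₁ - 3P₂ = 319.
Market 2: 10P₂ - P₁ = 131.
Eliminating P₂: 10×(1) + 3×(2) gives 137P₁ = 3583, so P₁ = 3583/137.
Back-substitute into (2): P₂ = (131 + 1×3583/137) / 10 = 2153/137.

P₁ = 3583/137, P₂ = 2153/137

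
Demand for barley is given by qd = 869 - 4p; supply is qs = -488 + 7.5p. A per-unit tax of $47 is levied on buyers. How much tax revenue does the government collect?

Pre-tax equilibrium: p* = 118, q* = 397.
Tax on buyers shifts demand to qd = 869 − 4(p + 47) = 681 - 4p.
681 - 4p = -488 + 7.5p gives seller price ps = 2338/23; buyers pay pb = 2338/23 + 47 = 3419/23.
New quantity: q = 869 − 4(3419/23) = 6311/23.
Revenue = 47 × 6311/23 = 296617/23.

Tax revenue = 296617/23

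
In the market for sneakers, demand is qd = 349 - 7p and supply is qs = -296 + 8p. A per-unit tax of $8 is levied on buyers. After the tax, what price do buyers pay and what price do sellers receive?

Buyers pay 709/15, sellers receive 589/15

Pre-tax equilibrium: p* = 43, q* = 48.
Tax on buyers shifts demand to qd = 349 − 7(p + 8) = 293 - 7p.
293 - 7p = -296 + 8p gives seller price ps = 589/15; buyers pay pb = 589/15 + 8 = 709/15.
New quantity: q = 349 − 7(709/15) = 272/15.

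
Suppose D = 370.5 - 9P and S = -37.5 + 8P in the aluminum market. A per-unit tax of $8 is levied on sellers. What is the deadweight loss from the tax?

Deadweight loss = 2304/17

Pre-tax equilibrium: P* = 24, Q* = 154.5.
Tax on sellers shifts supply to S = -37.5 + 8(P − 8) = -101.5 + 8P.
370.5 - 9P = -101.5 + 8P gives buyer price Pb = 472/17; sellers receive Ps = 472/17 − 8 = 336/17.
New quantity: Q = 370.5 − 9(472/17) = 4101/34.
DWL = ½ × 8 × (154.5 − 4101/34) = 2304/17.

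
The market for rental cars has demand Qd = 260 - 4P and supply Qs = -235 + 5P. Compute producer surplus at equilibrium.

Producer surplus = 160

Equilibrium: 260 - 4P = -235 + 5P gives P* = 55, Q* = 40.
Supply starts at P = 47 (where Qs = 0).
PS = ½(55 − 47)(40) = 160.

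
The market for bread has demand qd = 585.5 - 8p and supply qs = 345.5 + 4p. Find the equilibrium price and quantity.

p* = 20, q* = 425.5

Set qd = qs: 585.5 - 8p = 345.5 + 4p.
240 = 12p, so p* = 20.
q* = 585.5 − 8(20) = 425.5.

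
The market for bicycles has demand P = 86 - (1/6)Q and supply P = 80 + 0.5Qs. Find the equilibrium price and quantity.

Set the two price expressions equal: 86 - (1/6)Q = 80 + 0.5Q.
6 = (2/3)Q, so Q* = 9.
P* = 86 − (1/6)(9) = 84.5.

P* = 84.5, Q* = 9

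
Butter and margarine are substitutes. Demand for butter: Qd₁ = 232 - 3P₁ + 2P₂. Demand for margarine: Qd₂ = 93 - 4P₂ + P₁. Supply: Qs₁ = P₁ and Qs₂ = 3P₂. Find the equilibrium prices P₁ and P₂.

P₁ = 905/13, P₂ = 302/13

Market 1: 232 - 3P₁ + 2P₂ = P₁ → 4P₁ - 2P₂ = 232.
Market 2: 7P₂ - P₁ = 93.
Eliminating P₂: 7×(1) + 2×(2) gives 26P₁ = 1810, so P₁ = 905/13.
Back-substitute into (2): P₂ = (93 + 1×905/13) / 7 = 302/13.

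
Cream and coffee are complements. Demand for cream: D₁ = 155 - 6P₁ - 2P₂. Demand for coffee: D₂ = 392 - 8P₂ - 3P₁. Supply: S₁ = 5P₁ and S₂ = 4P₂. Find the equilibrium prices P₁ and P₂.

Market 1: 155 - 6P₁ - 2P₂ = 5P₁ → 11P₁ + 2P₂ = 155.
Market 2: 12P₂ + 3P₁ = 392.
Eliminating P₂: 12×(1) − 2×(2) gives 126P₁ = 1076, so P₁ = 538/63.
Back-substitute into (2): P₂ = (392 − 3×538/63) / 12 = 3847/126.

P₁ = 538/63, P₂ = 3847/126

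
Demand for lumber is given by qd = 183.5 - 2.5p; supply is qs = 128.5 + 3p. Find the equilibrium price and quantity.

Set qd = qs: 183.5 - 2.5p = 128.5 + 3p.
55 = 5.5p, so p* = 10.
q* = 183.5 − 2.5(10) = 158.5.

p* = 10, q* = 158.5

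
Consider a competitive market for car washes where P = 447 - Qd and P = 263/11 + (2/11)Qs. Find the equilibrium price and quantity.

Set the two price expressions equal: 447 - Q = 263/11 + (2/11)Q.
4654/11 = (13/11)Q, so Q* = 358.
P* = 447 − (1)(358) = 89.

P* = 89, Q* = 358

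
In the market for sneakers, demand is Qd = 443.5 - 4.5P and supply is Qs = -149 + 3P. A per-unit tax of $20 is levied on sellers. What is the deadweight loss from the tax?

Deadweight loss = 360

Pre-tax equilibrium: P* = 79, Q* = 88.
Tax on sellers shifts supply to Qs = -149 + 3(P − 20) = -209 + 3P.
443.5 - 4.5P = -209 + 3P gives buyer price Pb = 87; sellers receive Ps = 87 − 20 = 67.
New quantity: Q = 443.5 − 4.5(87) = 52.
DWL = ½ × 20 × (88 − 52) = 360.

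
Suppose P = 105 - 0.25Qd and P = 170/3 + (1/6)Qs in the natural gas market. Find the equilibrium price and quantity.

Set the two price expressions equal: 105 - 0.25Q = 170/3 + (1/6)Q.
145/3 = (5/12)Q, so Q* = 116.
P* = 105 − (0.25)(116) = 76.

P* = 76, Q* = 116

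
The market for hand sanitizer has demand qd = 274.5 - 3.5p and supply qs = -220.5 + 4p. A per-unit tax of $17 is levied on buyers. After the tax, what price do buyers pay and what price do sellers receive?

Buyers pay 1126/15, sellers receive 871/15

Pre-tax equilibrium: p* = 66, q* = 43.5.
Tax on buyers shifts demand to qd = 274.5 − 3.5(p + 17) = 215 - 3.5p.
215 - 3.5p = -220.5 + 4p gives seller price ps = 871/15; buyers pay pb = 871/15 + 17 = 1126/15.
New quantity: q = 274.5 − 3.5(1126/15) = 353/30.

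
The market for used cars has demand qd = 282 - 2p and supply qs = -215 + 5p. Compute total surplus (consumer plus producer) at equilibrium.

Total surplus = 6860

Equilibrium: 282 - 2p = -215 + 5p gives p* = 71, q* = 140.
Demand choke price: p = 141; supply starts at p = 43.
CS = ½(141 − 71)(140) = 4900; PS = ½(71 − 43)(140) = 1960.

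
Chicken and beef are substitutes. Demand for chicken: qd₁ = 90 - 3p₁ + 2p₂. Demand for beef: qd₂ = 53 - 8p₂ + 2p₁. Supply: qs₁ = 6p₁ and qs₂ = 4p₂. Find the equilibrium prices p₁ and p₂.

p₁ = 593/52, p₂ = 657/104

Market 1: 90 - 3p₁ + 2p₂ = 6p₁ → 9p₁ - 2p₂ = 90.
Market 2: 12p₂ - 2p₁ = 53.
Eliminating p₂: 12×(1) + 2×(2) gives 104p₁ = 1186, so p₁ = 593/52.
Back-substitute into (2): p₂ = (53 + 2×593/52) / 12 = 657/104.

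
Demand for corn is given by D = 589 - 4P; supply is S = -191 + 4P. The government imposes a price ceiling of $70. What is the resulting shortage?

Equilibrium price would be P* = 97.5, so the ceiling at 70 binds.
At P = 70: D = 589 − 4(70) = 309, S = -191 + 4(70) = 89.
Shortage = 309 − 89 = 220.

Shortage = 220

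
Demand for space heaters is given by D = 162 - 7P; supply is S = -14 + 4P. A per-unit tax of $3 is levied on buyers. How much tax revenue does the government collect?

Pre-tax equilibrium: P* = 16, Q* = 50.
Tax on buyers shifts demand to D = 162 − 7(P + 3) = 141 - 7P.
141 - 7P = -14 + 4P gives seller price Ps = 155/11; buyers pay Pb = 155/11 + 3 = 188/11.
New quantity: Q = 162 − 7(188/11) = 466/11.
Revenue = 3 × 466/11 = 1398/11.

Tax revenue = 1398/11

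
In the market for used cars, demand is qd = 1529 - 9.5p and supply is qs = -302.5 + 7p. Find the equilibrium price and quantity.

p* = 111, q* = 474.5

Set qd = qs: 1529 - 9.5p = -302.5 + 7p.
1831.5 = 16.5p, so p* = 111.
q* = 1529 − 9.5(111) = 474.5.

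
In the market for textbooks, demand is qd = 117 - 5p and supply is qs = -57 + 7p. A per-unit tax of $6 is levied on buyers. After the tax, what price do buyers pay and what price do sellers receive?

Pre-tax equilibrium: p* = 14.5, q* = 44.5.
Tax on buyers shifts demand to qd = 117 − 5(p + 6) = 87 - 5p.
87 - 5p = -57 + 7p gives seller price ps = 12; buyers pay pb = 12 + 6 = 18.
New quantity: q = 117 − 5(18) = 27.

Buyers pay $18, sellers receive $12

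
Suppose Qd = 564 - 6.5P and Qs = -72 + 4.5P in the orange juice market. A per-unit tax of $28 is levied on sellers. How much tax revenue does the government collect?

Pre-tax equilibrium: P* = 636/11, Q* = 2070/11.
Tax on sellers shifts supply to Qs = -72 + 4.5(P − 28) = -198 + 4.5P.
564 - 6.5P = -198 + 4.5P gives buyer price Pb = 762/11; sellers receive Ps = 762/11 − 28 = 454/11.
New quantity: Q = 564 − 6.5(762/11) = 1251/11.
Revenue = 28 × 1251/11 = 35028/11.

Tax revenue = 35028/11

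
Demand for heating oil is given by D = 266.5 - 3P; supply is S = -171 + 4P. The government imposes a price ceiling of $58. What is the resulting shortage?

Shortage = 31.5

Equilibrium price would be P* = 62.5, so the ceiling at 58 binds.
At P = 58: D = 266.5 − 3(58) = 92.5, S = -171 + 4(58) = 61.
Shortage = 92.5 − 61 = 31.5.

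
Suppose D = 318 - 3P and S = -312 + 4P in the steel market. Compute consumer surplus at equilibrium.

Equilibrium: 318 - 3P = -312 + 4P gives P* = 90, Q* = 48.
Demand choke price (D = 0): P = 106.
CS = ½(106 − 90)(48) = 384.

Consumer surplus = 384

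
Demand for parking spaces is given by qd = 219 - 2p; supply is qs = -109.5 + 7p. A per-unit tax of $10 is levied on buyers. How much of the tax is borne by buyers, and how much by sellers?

Pre-tax equilibrium: p* = 36.5, q* = 146.
Tax on buyers shifts demand to qd = 219 − 2(p + 10) = 199 - 2p.
199 - 2p = -109.5 + 7p gives seller price ps = 617/18; buyers pay pb = 617/18 + 10 = 797/18.
New quantity: q = 219 − 2(797/18) = 1174/9.
Buyer burden = 797/18 − 36.5 = 70/9; seller burden = 36.5 − 617/18 = 20/9.

Buyers bear 70/9, sellers bear 20/9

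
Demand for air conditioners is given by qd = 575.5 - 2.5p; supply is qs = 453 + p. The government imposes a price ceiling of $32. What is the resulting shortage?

Equilibrium price would be p* = 35, so the ceiling at 32 binds.
At p = 32: qd = 575.5 − 2.5(32) = 495.5, qs = 453 + 1(32) = 485.
Shortage = 495.5 − 485 = 10.5.

Shortage = 10.5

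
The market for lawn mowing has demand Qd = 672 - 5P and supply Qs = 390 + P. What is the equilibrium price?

P* = 47

Set Qd = Qs: 672 - 5P = 390 + P.
282 = 6P, so P* = 47.
Q* = 672 − 5(47) = 437.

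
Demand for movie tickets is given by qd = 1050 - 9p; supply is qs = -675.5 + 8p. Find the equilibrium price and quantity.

p* = 101.5, q* = 136.5

Set qd = qs: 1050 - 9p = -675.5 + 8p.
1725.5 = 17p, so p* = 101.5.
q* = 1050 − 9(101.5) = 136.5.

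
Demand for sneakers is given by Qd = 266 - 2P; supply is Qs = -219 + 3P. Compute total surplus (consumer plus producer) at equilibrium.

Total surplus = 2160

Equilibrium: 266 - 2P = -219 + 3P gives P* = 97, Q* = 72.
Demand choke price: P = 133; supply starts at P = 73.
CS = ½(133 − 97)(72) = 1296; PS = ½(97 − 73)(72) = 864.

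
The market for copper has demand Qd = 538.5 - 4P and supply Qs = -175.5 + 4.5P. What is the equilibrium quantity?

Set Qd = Qs: 538.5 - 4P = -175.5 + 4.5P.
714 = 8.5P, so P* = 84.
Q* = 538.5 − 4(84) = 202.5.

Q* = 202.5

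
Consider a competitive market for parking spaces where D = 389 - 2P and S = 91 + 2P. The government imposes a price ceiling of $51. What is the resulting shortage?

Equilibrium price would be P* = 74.5, so the ceiling at 51 binds.
At P = 51: D = 389 − 2(51) = 287, S = 91 + 2(51) = 193.
Shortage = 287 − 193 = 94.

Shortage = 94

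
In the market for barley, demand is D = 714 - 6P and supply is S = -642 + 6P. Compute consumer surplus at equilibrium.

Consumer surplus = 108

Equilibrium: 714 - 6P = -642 + 6P gives P* = 113, Q* = 36.
Demand choke price (D = 0): P = 119.
CS = ½(119 − 113)(36) = 108.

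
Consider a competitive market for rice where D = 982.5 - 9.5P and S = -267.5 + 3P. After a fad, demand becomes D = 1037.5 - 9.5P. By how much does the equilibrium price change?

Original equilibrium: P* = 100, Q* = 32.5.
New equilibrium: 1037.5 - 9.5P = -267.5 + 3P, so 1305 = 12.5P and P' = 104.4; Q' = 1037.5 − 9.5(104.4) = 45.7.
Change in price: 104.4 − 100 = 4.4.

ΔP = 4.4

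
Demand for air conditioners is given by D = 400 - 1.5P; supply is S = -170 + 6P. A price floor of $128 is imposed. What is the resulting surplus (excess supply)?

Equilibrium price would be P* = 76, so the floor at 128 binds.
At P = 128: D = 208, S = 598.
Surplus = 598 − 208 = 390.

Surplus = 390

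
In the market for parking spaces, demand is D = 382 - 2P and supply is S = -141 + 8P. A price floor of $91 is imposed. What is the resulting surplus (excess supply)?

Equilibrium price would be P* = 52.3, so the floor at 91 binds.
At P = 91: D = 200, S = 587.
Surplus = 587 − 200 = 387.

Surplus = 387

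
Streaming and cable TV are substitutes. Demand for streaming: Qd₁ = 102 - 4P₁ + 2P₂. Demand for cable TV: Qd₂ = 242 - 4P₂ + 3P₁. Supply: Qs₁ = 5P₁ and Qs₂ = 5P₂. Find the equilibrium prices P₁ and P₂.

P₁ = 1402/75, P₂ = 33.12

Market 1: 102 - 4P₁ + 2P₂ = 5P₁ → 9P₁ - 2P₂ = 102.
Market 2: 9P₂ - 3P₁ = 242.
Eliminating P₂: 9×(1) + 2×(2) gives 75P₁ = 1402, so P₁ = 1402/75.
Back-substitute into (2): P₂ = (242 + 3×1402/75) / 9 = 33.12.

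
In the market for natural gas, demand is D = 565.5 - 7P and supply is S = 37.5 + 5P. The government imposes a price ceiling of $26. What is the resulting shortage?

Shortage = 216

Equilibrium price would be P* = 44, so the ceiling at 26 binds.
At P = 26: D = 565.5 − 7(26) = 383.5, S = 37.5 + 5(26) = 167.5.
Shortage = 383.5 − 167.5 = 216.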